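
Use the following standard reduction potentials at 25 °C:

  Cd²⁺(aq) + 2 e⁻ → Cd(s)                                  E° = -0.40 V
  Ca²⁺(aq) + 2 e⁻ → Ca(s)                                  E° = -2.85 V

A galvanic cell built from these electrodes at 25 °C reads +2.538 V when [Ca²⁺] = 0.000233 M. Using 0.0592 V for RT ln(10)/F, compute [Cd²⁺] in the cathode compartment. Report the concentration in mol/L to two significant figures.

Cd²⁺/Cd is the cathode, Ca²⁺/Ca the anode: E°cell = +2.45 V, n = 2.
Overall reaction: Cd²⁺(aq) + Ca(s) → Cd(s) + Ca²⁺(aq); Q = [Ca²⁺]^1/[Cd²⁺]^1.
From E = E° − (0.0592/n) log Q: log Q = (E° − E)·n/0.0592 = (+2.45 − (+2.538))·2/0.0592 = -2.9730.
So 1·log[Cd²⁺] = 1·log(0.000233) − log Q = -3.6326 − (-2.9730) = -0.6596; [Cd²⁺] = 10^(-0.6596) ≈ 0.22 M.

0.22 M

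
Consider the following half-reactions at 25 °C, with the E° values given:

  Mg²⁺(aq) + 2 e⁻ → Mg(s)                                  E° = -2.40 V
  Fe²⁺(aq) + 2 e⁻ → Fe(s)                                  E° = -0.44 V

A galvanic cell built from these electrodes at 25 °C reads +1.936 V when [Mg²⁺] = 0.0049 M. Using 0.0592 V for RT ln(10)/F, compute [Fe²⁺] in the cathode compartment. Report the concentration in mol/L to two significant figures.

Fe²⁺/Fe is the cathode, Mg²⁺/Mg the anode: E°cell = +1.96 V, n = 2.
Overall reaction: Fe²⁺(aq) + Mg(s) → Fe(s) + Mg²⁺(aq); Q = [Mg²⁺]^1/[Fe²⁺]^1.
From E = E° − (0.0592/n) log Q: log Q = (E° − E)·n/0.0592 = (+1.96 − (+1.936))·2/0.0592 = 0.8108.
So 1·log[Fe²⁺] = 1·log(0.0049) − log Q = -2.3098 − (0.8108) = -3.1206; [Fe²⁺] = 10^(-3.1206) ≈ 0.00076 M.

0.00076 M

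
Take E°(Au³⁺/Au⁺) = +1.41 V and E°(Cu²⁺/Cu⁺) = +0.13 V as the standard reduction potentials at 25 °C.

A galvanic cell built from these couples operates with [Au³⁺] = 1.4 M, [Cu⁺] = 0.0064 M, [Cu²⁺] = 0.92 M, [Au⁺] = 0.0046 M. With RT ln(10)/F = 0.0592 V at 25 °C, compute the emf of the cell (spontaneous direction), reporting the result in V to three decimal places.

+1.226 V

Au³⁺/Au⁺ is the cathode (higher E°), Cu²⁺/Cu⁺ the anode: E°cell = +1.41 − (+0.13) = +1.28 V, n = 2.
Overall: Au³⁺(aq) + 2 Cu⁺(aq) → Au⁺(aq) + 2 Cu²⁺(aq)
Q = [Au⁺]·[Cu²⁺]^2 / ([Au³⁺]·[Cu⁺]^2); log Q = 1.832.
E = E° − (0.0592/n) log Q = +1.28 − (0.0592/2)(1.832) = +1.226 V.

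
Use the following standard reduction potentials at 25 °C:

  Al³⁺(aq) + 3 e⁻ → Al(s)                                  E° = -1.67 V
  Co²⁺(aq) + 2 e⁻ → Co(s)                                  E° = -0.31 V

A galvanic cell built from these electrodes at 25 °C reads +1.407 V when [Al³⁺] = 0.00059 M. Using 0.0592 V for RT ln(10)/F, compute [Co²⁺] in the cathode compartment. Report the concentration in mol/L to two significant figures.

Co²⁺/Co is the cathode, Al³⁺/Al the anode: E°cell = +1.36 V, n = 6.
Overall reaction: 3 Co²⁺(aq) + 2 Al(s) → 3 Co(s) + 2 Al³⁺(aq); Q = [Al³⁺]^2/[Co²⁺]^3.
From E = E° − (0.0592/n) log Q: log Q = (E° − E)·n/0.0592 = (+1.36 − (+1.407))·6/0.0592 = -4.7635.
So 3·log[Co²⁺] = 2·log(0.00059) − log Q = -6.4583 − (-4.7635) = -1.6948; log[Co²⁺] = -1.6948 / 3 = -0.5649; [Co²⁺] = 10^(-0.5649) ≈ 0.27 M.

0.27 M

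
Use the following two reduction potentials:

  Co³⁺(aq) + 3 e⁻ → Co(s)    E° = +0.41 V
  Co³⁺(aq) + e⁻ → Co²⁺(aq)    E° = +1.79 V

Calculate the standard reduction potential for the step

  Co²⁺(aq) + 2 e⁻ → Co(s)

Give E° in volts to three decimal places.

-0.280 V

Sequential free energies add, so n₃E°₃ = n₁E°₁ + n₂E°₂.
With n₃ = 3, and the known step contributing 1×(+1.79) V, the unknown satisfies 2·E° = 3×(+0.41) − 1×(+1.79) = -0.560.
E° = -0.560 / 2 = -0.280 V.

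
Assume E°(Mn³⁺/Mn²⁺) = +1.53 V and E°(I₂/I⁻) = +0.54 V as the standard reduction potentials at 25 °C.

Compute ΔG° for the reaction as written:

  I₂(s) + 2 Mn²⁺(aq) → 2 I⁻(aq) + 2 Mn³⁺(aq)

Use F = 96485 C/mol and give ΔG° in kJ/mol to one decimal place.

+191.0 kJ/mol

As written, I₂/I⁻ is reduced (cathode) and Mn³⁺/Mn²⁺ is oxidised (anode), so E°cell = (+0.54) − (+1.53) = -0.99 V.
Balancing electrons gives n = 2.
ΔG° = −nFE° = −(2)(96485)(-0.99) = 191,040 J = +191.0 kJ/mol.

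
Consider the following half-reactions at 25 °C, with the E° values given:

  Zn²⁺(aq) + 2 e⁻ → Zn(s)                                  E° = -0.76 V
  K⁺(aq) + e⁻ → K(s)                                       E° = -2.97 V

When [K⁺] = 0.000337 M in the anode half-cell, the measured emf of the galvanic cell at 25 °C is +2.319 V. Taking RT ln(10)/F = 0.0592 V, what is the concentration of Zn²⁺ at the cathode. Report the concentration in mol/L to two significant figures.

0.00055 M

Zn²⁺/Zn is the cathode, K⁺/K the anode: E°cell = +2.21 V, n = 2.
Overall reaction: Zn²⁺(aq) + 2 K(s) → Zn(s) + 2 K⁺(aq); Q = [K⁺]^2/[Zn²⁺]^1.
From E = E° − (0.0592/n) log Q: log Q = (E° − E)·n/0.0592 = (+2.21 − (+2.319))·2/0.0592 = -3.6824.
So 1·log[Zn²⁺] = 2·log(0.000337) − log Q = -6.9447 − (-3.6824) = -3.2623; [Zn²⁺] = 10^(-3.2623) ≈ 0.00055 M.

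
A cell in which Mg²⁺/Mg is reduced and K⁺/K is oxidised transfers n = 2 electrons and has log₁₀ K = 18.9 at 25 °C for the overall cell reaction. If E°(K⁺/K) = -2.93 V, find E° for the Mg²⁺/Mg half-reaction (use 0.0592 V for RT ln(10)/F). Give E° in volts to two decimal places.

E°cell = (0.0592/n)·log K = (0.0592/2)(18.9) = +0.559 V.
Since Mg²⁺/Mg is the cathode and K⁺/K the anode, E°cell = E°(Mg²⁺/Mg) − E°(K⁺/K).
So E°(Mg²⁺/Mg) = E°cell + E°(K⁺/K) = +0.559 + (-2.93) = -2.37 V.

-2.37 V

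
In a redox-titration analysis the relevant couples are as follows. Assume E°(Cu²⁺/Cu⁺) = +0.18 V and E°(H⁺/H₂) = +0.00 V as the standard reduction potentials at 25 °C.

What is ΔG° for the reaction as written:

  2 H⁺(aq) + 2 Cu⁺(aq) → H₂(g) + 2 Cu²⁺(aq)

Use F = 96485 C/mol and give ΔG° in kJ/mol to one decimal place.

+34.7 kJ/mol

As written, H⁺/H₂ is reduced (cathode) and Cu²⁺/Cu⁺ is oxidised (anode), so E°cell = (+0.00) − (+0.18) = -0.18 V.
Balancing electrons gives n = 2.
ΔG° = −nFE° = −(2)(96485)(-0.18) = 34,735 J = +34.7 kJ/mol.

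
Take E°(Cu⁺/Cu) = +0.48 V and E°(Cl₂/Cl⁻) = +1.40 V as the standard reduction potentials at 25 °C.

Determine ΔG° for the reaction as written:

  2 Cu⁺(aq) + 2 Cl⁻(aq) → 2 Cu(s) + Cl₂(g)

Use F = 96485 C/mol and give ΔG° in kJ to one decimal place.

As written, Cu⁺/Cu is reduced (cathode) and Cl₂/Cl⁻ is oxidised (anode), so E°cell = (+0.48) − (+1.40) = -0.92 V.
Balancing electrons gives n = 2.
ΔG° = −nFE° = −(2)(96485)(-0.92) = 177,532 J = +177.5 kJ.

+177.5 kJ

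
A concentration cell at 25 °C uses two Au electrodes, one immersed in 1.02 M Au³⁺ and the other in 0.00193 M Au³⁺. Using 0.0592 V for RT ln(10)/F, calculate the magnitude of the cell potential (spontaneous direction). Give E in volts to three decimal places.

For a concentration cell E°cell = 0. The 1.02 M side is the cathode (reduction is favoured where [Au³⁺] is higher).
With n = 3, E = −(0.0592/3) log([Au³⁺]ₐₙ/[Au³⁺]꜀ₐₜ) = −(0.0592/3) log(0.00193/1.02) = −(0.0592/3)(-2.723) = +0.054 V.

+0.054 V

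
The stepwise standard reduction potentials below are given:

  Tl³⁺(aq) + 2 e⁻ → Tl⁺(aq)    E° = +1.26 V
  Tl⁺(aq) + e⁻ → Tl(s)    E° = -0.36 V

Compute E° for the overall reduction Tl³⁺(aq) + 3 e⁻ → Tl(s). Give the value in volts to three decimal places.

+0.720 V

Since ΔG° = −nFE° is additive over sequential reductions, n₃E°₃ = n₁E°₁ + n₂E°₂.
E°₃ = (2×+1.26 + 1×-0.36) / 3 = (+2.160) / 3 = +0.720 V.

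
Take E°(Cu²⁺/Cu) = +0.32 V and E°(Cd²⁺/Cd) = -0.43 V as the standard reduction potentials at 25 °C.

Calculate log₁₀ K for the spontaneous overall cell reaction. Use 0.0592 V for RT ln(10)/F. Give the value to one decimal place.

Cathode: Cu²⁺/Cu; anode: Cd²⁺/Cd. E°cell = +0.75 V, n = 2.
log K = nE°cell / 0.0592 = (2)(+0.75) / 0.0592 = 25.3.

25.3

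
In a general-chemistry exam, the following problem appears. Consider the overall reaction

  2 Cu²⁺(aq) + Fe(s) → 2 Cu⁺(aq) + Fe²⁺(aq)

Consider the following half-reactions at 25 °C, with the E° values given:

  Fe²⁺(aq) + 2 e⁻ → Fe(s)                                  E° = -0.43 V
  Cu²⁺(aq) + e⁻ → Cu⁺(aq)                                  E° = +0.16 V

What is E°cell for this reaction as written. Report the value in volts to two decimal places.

+0.59 V

The Cu²⁺/Cu⁺ couple has the higher reduction potential, so it is the cathode; Fe²⁺/Fe is oxidised at the anode.
E°cell = E°(cathode) − E°(anode) = (+0.16) − (-0.43) = +0.59 V.
Since E°cell > 0, the reaction is spontaneous under standard conditions.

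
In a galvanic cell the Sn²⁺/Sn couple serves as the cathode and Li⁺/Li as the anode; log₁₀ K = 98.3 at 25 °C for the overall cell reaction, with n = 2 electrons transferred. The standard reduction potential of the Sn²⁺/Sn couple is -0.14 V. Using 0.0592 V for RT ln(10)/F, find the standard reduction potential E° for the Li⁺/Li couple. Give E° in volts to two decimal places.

-3.05 V

E°cell = (0.0592/n)·log K = (0.0592/2)(98.3) = +2.910 V.
Since Sn²⁺/Sn is the cathode and Li⁺/Li the anode, E°cell = E°(Sn²⁺/Sn) − E°(Li⁺/Li).
So E°(Li⁺/Li) = E°(Sn²⁺/Sn) − E°cell = (-0.14) − (+2.910) = -3.05 V.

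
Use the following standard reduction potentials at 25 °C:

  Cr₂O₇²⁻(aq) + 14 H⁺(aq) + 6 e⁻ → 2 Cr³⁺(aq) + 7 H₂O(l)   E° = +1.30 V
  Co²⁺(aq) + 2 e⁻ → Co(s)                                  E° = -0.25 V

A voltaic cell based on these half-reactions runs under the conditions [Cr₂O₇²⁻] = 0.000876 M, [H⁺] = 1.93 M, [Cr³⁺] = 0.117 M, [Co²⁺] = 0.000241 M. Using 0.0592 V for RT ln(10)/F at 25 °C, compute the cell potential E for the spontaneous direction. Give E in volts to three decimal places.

Cr₂O₇²⁻/Cr³⁺ is the cathode (higher E°), Co²⁺/Co the anode: E°cell = +1.30 − (-0.25) = +1.55 V, n = 6.
Overall: Cr₂O₇²⁻(aq) + 14 H⁺(aq) + 3 Co(s) → 2 Cr³⁺(aq) + 7 H₂O(l) + 3 Co²⁺(aq)
Q = [Cr³⁺]^2·[Co²⁺]^3 / ([Cr₂O₇²⁻]·[H⁺]^14); log Q = -13.658.
E = E° − (0.0592/n) log Q = +1.55 − (0.0592/6)(-13.658) = +1.685 V.

+1.685 V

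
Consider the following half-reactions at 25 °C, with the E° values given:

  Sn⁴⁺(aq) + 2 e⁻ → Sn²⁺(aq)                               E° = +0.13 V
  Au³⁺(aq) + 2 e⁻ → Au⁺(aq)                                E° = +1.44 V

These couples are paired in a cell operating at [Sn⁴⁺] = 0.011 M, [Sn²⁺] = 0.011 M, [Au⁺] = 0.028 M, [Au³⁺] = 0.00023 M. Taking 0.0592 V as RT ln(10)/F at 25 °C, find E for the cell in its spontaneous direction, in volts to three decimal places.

+1.248 V

Au³⁺/Au⁺ is the cathode (higher E°), Sn⁴⁺/Sn²⁺ the anode: E°cell = +1.44 − (+0.13) = +1.31 V, n = 2.
Overall: Au³⁺(aq) + Sn²⁺(aq) → Au⁺(aq) + Sn⁴⁺(aq)
Q = [Au⁺]·[Sn⁴⁺] / ([Au³⁺]·[Sn²⁺]); log Q = 2.085.
E = E° − (0.0592/n) log Q = +1.31 − (0.0592/2)(2.085) = +1.248 V.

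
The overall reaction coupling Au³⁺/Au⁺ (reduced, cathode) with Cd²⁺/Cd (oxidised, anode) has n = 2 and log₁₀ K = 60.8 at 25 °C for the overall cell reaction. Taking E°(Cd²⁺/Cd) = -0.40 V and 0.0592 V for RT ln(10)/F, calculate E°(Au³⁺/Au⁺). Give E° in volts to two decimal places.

+1.40 V

E°cell = (0.0592/n)·log K = (0.0592/2)(60.8) = +1.800 V.
Since Au³⁺/Au⁺ is the cathode and Cd²⁺/Cd the anode, E°cell = E°(Au³⁺/Au⁺) − E°(Cd²⁺/Cd).
So E°(Au³⁺/Au⁺) = E°cell + E°(Cd²⁺/Cd) = +1.800 + (-0.40) = +1.40 V.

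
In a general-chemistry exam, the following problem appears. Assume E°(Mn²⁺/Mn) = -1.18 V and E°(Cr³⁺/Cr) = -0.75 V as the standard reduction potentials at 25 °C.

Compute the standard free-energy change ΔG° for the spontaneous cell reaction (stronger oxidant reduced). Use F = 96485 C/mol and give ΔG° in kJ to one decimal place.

Cr³⁺/Cr (E° = -0.75 V) is the cathode; Mn²⁺/Mn (E° = -1.18 V) is the anode, so E°cell = +0.43 V.
Balancing electrons gives n = 6 (lcm of 3 and 2).
ΔG° = −nFE° = −(6)(96485)(+0.43) = -248,931 J = -248.9 kJ.

-248.9 kJ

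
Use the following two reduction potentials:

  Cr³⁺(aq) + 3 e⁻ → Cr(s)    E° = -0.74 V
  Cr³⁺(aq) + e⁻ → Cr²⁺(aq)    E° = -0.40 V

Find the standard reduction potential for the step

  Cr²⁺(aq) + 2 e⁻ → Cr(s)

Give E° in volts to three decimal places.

-0.910 V

Sequential free energies add, so n₃E°₃ = n₁E°₁ + n₂E°₂.
With n₃ = 3, and the known step contributing 1×(-0.40) V, the unknown satisfies 2·E° = 3×(-0.74) − 1×(-0.40) = -1.820.
E° = -1.820 / 2 = -0.910 V.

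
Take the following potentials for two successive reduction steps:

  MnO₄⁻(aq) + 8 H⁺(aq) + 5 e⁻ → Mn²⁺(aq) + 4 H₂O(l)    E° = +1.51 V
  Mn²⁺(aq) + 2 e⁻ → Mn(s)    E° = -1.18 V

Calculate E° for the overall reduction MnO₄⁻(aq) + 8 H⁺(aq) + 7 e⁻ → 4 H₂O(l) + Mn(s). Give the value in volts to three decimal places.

+0.741 V

Adding the free-energy changes (−nFE°) of the two steps gives −n₃FE°₃ = −n₁FE°₁ − n₂FE°₂.
E°₃ = (5×+1.51 + 2×-1.18) / 7 = (+5.190) / 7 = +0.741 V.
E° values themselves are not directly additive — weighting by electron count is essential.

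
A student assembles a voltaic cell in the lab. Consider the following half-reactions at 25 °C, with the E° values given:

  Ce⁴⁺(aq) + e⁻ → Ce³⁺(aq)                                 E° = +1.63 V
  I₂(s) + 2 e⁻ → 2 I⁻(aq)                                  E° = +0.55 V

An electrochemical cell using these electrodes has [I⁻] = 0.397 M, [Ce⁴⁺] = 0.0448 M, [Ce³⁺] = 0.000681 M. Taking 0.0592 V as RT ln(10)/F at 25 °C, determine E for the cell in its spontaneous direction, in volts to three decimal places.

Ce⁴⁺/Ce³⁺ is the cathode (higher E°), I₂/I⁻ the anode: E°cell = +1.63 − (+0.55) = +1.08 V, n = 2.
Overall: 2 Ce⁴⁺(aq) + 2 I⁻(aq) → 2 Ce³⁺(aq) + I₂(s)
Q = [Ce³⁺]^2 / ([Ce⁴⁺]^2·[I⁻]^2); log Q = -2.834.
E = E° − (0.0592/n) log Q = +1.08 − (0.0592/2)(-2.834) = +1.164 V.

+1.164 V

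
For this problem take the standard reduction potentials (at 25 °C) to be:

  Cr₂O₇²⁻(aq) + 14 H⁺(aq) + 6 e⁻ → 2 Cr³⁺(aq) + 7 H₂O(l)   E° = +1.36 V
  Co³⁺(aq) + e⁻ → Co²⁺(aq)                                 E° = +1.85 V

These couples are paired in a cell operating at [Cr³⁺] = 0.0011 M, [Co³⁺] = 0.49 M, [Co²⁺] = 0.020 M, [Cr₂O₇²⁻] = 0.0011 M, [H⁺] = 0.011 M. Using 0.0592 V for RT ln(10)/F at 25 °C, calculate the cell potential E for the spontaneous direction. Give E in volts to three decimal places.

Co³⁺/Co²⁺ is the cathode (higher E°), Cr₂O₇²⁻/Cr³⁺ the anode: E°cell = +1.85 − (+1.36) = +0.49 V, n = 6.
Overall: 6 Co³⁺(aq) + 2 Cr³⁺(aq) + 7 H₂O(l) → 6 Co²⁺(aq) + Cr₂O₇²⁻(aq) + 14 H⁺(aq)
Q = [Co²⁺]^6·[Cr₂O₇²⁻]·[H⁺]^14 / ([Co³⁺]^6·[Cr³⁺]^2); log Q = -32.797.
E = E° − (0.0592/n) log Q = +0.49 − (0.0592/6)(-32.797) = +0.814 V.

+0.814 V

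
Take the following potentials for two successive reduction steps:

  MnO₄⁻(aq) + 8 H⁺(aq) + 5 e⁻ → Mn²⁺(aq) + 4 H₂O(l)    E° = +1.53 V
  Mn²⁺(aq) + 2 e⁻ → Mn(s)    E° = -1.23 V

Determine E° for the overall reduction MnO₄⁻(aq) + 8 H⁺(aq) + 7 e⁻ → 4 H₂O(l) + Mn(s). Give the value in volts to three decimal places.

+0.741 V

Standard free energies of sequential steps add: ΔG°₃ = ΔG°₁ + ΔG°₂, so n₃E°₃ = n₁E°₁ + n₂E°₂.
E°₃ = (5×+1.53 + 2×-1.23) / 7 = (+5.190) / 7 = +0.741 V.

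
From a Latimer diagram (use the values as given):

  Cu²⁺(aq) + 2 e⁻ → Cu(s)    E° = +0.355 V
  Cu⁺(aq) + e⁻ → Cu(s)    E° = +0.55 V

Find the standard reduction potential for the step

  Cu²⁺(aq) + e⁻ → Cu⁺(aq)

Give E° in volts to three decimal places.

+0.160 V

Sequential free energies add, so n₃E°₃ = n₁E°₁ + n₂E°₂.
With n₃ = 2, and the known step contributing 1×(+0.55) V, the unknown satisfies 1·E° = 2×(+0.355) − 1×(+0.55) = +0.160.
E° = +0.160 / 1 = +0.160 V.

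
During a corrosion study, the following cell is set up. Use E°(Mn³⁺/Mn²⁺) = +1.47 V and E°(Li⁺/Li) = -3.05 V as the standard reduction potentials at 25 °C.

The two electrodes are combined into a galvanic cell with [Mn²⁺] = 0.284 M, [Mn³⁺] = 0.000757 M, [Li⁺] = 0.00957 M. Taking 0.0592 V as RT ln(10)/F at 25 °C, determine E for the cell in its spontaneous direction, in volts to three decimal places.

+4.487 V

Mn³⁺/Mn²⁺ is the cathode (higher E°), Li⁺/Li the anode: E°cell = +1.47 − (-3.05) = +4.52 V, n = 1.
Overall: Mn³⁺(aq) + Li(s) → Mn²⁺(aq) + Li⁺(aq)
Q = [Mn²⁺]·[Li⁺] / ([Mn³⁺]); log Q = 0.555.
E = E° − (0.0592/n) log Q = +4.52 − (0.0592/1)(0.555) = +4.487 V.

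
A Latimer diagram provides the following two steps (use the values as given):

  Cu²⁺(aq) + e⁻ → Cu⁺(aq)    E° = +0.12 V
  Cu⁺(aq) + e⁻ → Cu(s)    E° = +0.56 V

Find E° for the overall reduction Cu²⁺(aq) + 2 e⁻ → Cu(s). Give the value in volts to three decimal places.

Since ΔG° = −nFE° is additive over sequential reductions, n₃E°₃ = n₁E°₁ + n₂E°₂.
E°₃ = (1×+0.12 + 1×+0.56) / 2 = (+0.680) / 2 = +0.340 V.

+0.340 V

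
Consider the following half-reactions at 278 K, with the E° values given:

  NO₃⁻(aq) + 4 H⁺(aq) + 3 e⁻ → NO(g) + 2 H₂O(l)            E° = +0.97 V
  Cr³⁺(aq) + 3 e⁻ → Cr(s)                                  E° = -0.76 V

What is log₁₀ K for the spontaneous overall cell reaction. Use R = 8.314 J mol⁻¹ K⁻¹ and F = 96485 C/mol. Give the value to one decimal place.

Cathode: NO₃⁻/NO; anode: Cr³⁺/Cr. E°cell = (+0.97) − (-0.76) = +1.73 V, with n = 3.
ΔG° = −nFE° = −RT ln K, so ln K = nFE°/(RT) = (3)(96485)(+1.73) / ((8.314)(278)) = 216.657.
log₁₀ K = 216.657 / ln 10 = 94.1.

94.1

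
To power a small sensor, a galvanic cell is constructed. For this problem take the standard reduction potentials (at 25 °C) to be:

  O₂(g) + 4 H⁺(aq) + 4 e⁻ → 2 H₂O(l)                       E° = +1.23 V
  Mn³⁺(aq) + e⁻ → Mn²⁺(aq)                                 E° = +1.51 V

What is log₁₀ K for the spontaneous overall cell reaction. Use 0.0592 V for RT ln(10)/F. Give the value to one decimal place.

18.9

Cathode: Mn³⁺/Mn²⁺; anode: O₂/H₂O. E°cell = +0.28 V, n = 4.
log K = nE°cell / 0.0592 = (4)(+0.28) / 0.0592 = 18.9.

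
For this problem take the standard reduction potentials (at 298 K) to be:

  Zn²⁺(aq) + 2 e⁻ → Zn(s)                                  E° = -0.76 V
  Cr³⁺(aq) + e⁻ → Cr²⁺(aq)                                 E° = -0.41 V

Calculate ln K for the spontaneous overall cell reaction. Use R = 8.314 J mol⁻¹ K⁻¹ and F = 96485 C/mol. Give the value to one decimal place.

27.3

Cathode: Cr³⁺/Cr²⁺; anode: Zn²⁺/Zn. E°cell = (-0.41) − (-0.76) = +0.35 V, with n = 2.
ΔG° = −nFE° = −RT ln K, so ln K = nFE°/(RT) = (2)(96485)(+0.35) / ((8.314)(298)) = 27.260.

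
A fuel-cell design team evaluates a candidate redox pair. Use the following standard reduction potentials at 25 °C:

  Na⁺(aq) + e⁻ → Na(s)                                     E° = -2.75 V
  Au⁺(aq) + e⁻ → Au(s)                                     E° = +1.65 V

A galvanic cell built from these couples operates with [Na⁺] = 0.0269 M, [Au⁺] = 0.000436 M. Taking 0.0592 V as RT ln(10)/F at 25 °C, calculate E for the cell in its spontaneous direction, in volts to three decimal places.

Au⁺/Au is the cathode (higher E°), Na⁺/Na the anode: E°cell = +1.65 − (-2.75) = +4.40 V, n = 1.
Overall: Au⁺(aq) + Na(s) → Au(s) + Na⁺(aq)
Q = [Na⁺] / ([Au⁺]); log Q = 1.790.
E = E° − (0.0592/n) log Q = +4.40 − (0.0592/1)(1.790) = +4.294 V.

+4.294 V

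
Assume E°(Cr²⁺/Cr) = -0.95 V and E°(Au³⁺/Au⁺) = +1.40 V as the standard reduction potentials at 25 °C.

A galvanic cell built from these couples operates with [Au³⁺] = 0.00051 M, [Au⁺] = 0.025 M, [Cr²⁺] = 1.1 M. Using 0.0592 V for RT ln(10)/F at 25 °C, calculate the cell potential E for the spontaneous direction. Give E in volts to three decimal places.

Au³⁺/Au⁺ is the cathode (higher E°), Cr²⁺/Cr the anode: E°cell = +1.40 − (-0.95) = +2.35 V, n = 2.
Overall: Au³⁺(aq) + Cr(s) → Au⁺(aq) + Cr²⁺(aq)
Q = [Au⁺]·[Cr²⁺] / ([Au³⁺]); log Q = 1.732.
E = E° − (0.0592/n) log Q = +2.35 − (0.0592/2)(1.732) = +2.299 V.

+2.299 V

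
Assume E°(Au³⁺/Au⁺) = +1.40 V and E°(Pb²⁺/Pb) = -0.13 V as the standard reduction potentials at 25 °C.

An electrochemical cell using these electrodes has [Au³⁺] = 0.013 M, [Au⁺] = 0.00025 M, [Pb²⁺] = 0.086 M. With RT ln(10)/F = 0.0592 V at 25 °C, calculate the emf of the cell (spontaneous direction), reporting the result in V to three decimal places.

Au³⁺/Au⁺ is the cathode (higher E°), Pb²⁺/Pb the anode: E°cell = +1.40 − (-0.13) = +1.53 V, n = 2.
Overall: Au³⁺(aq) + Pb(s) → Au⁺(aq) + Pb²⁺(aq)
Q = [Au⁺]·[Pb²⁺] / ([Au³⁺]); log Q = -2.782.
E = E° − (0.0592/n) log Q = +1.53 − (0.0592/2)(-2.782) = +1.612 V.

+1.612 V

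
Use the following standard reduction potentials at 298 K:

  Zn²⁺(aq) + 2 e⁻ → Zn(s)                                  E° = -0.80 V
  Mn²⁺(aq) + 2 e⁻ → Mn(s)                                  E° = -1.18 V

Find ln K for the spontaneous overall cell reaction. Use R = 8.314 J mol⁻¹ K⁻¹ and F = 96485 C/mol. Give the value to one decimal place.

29.6

Cathode: Zn²⁺/Zn; anode: Mn²⁺/Mn. E°cell = (-0.80) − (-1.18) = +0.38 V, with n = 2.
ΔG° = −nFE° = −RT ln K, so ln K = nFE°/(RT) = (2)(96485)(+0.38) / ((8.314)(298)) = 29.597.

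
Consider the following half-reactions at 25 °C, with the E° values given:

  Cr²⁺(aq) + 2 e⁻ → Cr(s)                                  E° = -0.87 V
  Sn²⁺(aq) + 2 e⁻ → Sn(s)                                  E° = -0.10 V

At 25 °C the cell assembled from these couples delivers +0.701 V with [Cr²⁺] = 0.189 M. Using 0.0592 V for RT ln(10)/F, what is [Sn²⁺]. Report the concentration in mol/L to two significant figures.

0.00088 M

Sn²⁺/Sn is the cathode, Cr²⁺/Cr the anode: E°cell = +0.77 V, n = 2.
Overall reaction: Sn²⁺(aq) + Cr(s) → Sn(s) + Cr²⁺(aq); Q = [Cr²⁺]^1/[Sn²⁺]^1.
From E = E° − (0.0592/n) log Q: log Q = (E° − E)·n/0.0592 = (+0.77 − (+0.701))·2/0.0592 = 2.3311.
So 1·log[Sn²⁺] = 1·log(0.189) − log Q = -0.7235 − (2.3311) = -3.0546; [Sn²⁺] = 10^(-3.0546) ≈ 0.00088 M.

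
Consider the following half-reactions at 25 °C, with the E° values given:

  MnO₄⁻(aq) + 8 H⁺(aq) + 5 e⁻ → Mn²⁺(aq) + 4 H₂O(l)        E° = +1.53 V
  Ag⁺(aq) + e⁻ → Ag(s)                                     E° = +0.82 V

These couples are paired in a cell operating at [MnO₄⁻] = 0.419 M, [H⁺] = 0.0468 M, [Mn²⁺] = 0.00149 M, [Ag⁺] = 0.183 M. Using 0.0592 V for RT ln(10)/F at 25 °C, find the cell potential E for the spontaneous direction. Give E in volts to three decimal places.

+0.657 V

MnO₄⁻/Mn²⁺ is the cathode (higher E°), Ag⁺/Ag the anode: E°cell = +1.53 − (+0.82) = +0.71 V, n = 5.
Overall: MnO₄⁻(aq) + 8 H⁺(aq) + 5 Ag(s) → Mn²⁺(aq) + 4 H₂O(l) + 5 Ag⁺(aq)
Q = [Mn²⁺]·[Ag⁺]^5 / ([MnO₄⁻]·[H⁺]^8); log Q = 4.501.
E = E° − (0.0592/n) log Q = +0.71 − (0.0592/5)(4.501) = +0.657 V.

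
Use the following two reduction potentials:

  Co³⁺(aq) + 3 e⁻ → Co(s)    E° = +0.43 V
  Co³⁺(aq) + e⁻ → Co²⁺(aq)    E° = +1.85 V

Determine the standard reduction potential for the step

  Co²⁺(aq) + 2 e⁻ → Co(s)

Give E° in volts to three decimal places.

-0.280 V

Sequential free energies add, so n₃E°₃ = n₁E°₁ + n₂E°₂.
With n₃ = 3, and the known step contributing 1×(+1.85) V, the unknown satisfies 2·E° = 3×(+0.43) − 1×(+1.85) = -0.560.
E° = -0.560 / 2 = -0.280 V.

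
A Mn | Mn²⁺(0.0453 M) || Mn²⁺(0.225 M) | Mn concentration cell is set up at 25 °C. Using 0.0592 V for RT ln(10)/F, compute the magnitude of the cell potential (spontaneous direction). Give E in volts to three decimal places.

For a concentration cell E°cell = 0. The 0.225 M side is the cathode (reduction is favoured where [Mn²⁺] is higher).
With n = 2, E = −(0.0592/2) log([Mn²⁺]ₐₙ/[Mn²⁺]꜀ₐₜ) = −(0.0592/2) log(0.0453/0.225) = −(0.0592/2)(-0.696) = +0.021 V.

+0.021 V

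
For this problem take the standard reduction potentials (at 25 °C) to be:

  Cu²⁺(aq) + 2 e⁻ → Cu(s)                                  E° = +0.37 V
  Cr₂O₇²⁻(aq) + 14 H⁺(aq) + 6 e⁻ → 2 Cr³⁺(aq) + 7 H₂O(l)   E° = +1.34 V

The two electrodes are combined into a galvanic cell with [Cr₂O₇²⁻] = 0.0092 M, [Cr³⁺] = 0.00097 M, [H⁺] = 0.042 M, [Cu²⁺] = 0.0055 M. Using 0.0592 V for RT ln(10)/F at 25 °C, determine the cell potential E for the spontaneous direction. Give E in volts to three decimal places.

Cr₂O₇²⁻/Cr³⁺ is the cathode (higher E°), Cu²⁺/Cu the anode: E°cell = +1.34 − (+0.37) = +0.97 V, n = 6.
Overall: Cr₂O₇²⁻(aq) + 14 H⁺(aq) + 3 Cu(s) → 2 Cr³⁺(aq) + 7 H₂O(l) + 3 Cu²⁺(aq)
Q = [Cr³⁺]^2·[Cu²⁺]^3 / ([Cr₂O₇²⁻]·[H⁺]^14); log Q = 8.505.
E = E° − (0.0592/n) log Q = +0.97 − (0.0592/6)(8.505) = +0.886 V.

+0.886 V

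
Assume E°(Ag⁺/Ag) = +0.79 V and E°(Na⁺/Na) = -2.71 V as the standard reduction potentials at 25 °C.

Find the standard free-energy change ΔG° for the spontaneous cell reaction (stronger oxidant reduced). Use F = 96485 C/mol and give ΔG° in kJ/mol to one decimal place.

Ag⁺/Ag (E° = +0.79 V) is the cathode; Na⁺/Na (E° = -2.71 V) is the anode, so E°cell = +3.50 V.
Balancing electrons gives n = 1 (lcm of 1 and 1).
ΔG° = −nFE° = −(1)(96485)(+3.50) = -337,698 J = -337.7 kJ/mol.

-337.7 kJ/mol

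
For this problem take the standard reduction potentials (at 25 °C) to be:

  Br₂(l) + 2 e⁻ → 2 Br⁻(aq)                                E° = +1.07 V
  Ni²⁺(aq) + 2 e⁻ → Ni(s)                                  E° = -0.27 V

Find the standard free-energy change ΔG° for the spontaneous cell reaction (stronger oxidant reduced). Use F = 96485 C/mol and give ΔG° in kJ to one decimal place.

Br₂/Br⁻ (E° = +1.07 V) is the cathode; Ni²⁺/Ni (E° = -0.27 V) is the anode, so E°cell = +1.34 V.
Balancing electrons gives n = 2 (lcm of 2 and 2).
ΔG° = −nFE° = −(2)(96485)(+1.34) = -258,580 J = -258.6 kJ.

-258.6 kJ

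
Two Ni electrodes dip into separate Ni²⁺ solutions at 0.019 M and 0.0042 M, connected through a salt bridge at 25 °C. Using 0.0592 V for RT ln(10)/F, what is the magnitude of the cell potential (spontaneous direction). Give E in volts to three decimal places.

For a concentration cell E°cell = 0. The 0.019 M side is the cathode (reduction is favoured where [Ni²⁺] is higher).
With n = 2, E = −(0.0592/2) log([Ni²⁺]ₐₙ/[Ni²⁺]꜀ₐₜ) = −(0.0592/2) log(0.0042/0.019) = −(0.0592/2)(-0.656) = +0.019 V.

+0.019 V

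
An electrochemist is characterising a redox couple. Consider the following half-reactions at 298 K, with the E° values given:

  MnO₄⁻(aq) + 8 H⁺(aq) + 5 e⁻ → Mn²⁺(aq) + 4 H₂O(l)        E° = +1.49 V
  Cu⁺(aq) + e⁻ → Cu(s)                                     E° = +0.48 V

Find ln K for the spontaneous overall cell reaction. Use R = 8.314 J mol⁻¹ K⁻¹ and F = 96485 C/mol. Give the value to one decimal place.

Cathode: MnO₄⁻/Mn²⁺; anode: Cu⁺/Cu. E°cell = (+1.49) − (+0.48) = +1.01 V, with n = 5.
ΔG° = −nFE° = −RT ln K, so ln K = nFE°/(RT) = (5)(96485)(+1.01) / ((8.314)(298)) = 196.664.

196.7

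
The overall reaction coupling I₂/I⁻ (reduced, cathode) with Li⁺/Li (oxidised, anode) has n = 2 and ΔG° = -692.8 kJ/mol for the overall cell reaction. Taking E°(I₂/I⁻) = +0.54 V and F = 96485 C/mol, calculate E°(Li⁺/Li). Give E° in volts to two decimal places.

-3.05 V

E°cell = −ΔG°/(nF) = −(-692.8×10³)/((2)(96485)) = +3.590 V.
Since I₂/I⁻ is the cathode and Li⁺/Li the anode, E°cell = E°(I₂/I⁻) − E°(Li⁺/Li).
So E°(Li⁺/Li) = E°(I₂/I⁻) − E°cell = (+0.54) − (+3.590) = -3.05 V.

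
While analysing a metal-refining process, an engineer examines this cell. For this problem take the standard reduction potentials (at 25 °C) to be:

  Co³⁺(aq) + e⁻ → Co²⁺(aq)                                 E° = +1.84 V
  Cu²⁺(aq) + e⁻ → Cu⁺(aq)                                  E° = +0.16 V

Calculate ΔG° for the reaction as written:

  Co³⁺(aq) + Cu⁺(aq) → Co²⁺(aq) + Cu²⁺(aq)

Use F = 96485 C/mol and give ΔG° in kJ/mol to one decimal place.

-162.1 kJ/mol

As written, Co³⁺/Co²⁺ is reduced (cathode) and Cu²⁺/Cu⁺ is oxidised (anode), so E°cell = (+1.84) − (+0.16) = +1.68 V.
Balancing electrons gives n = 1.
ΔG° = −nFE° = −(1)(96485)(+1.68) = -162,095 J = -162.1 kJ/mol.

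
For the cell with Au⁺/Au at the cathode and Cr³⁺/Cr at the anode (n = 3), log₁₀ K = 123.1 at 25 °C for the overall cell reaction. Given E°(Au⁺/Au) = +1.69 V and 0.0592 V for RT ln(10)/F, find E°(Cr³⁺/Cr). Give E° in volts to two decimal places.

-0.74 V

E°cell = (0.0592/n)·log K = (0.0592/3)(123.1) = +2.429 V.
Since Au⁺/Au is the cathode and Cr³⁺/Cr the anode, E°cell = E°(Au⁺/Au) − E°(Cr³⁺/Cr).
So E°(Cr³⁺/Cr) = E°(Au⁺/Au) − E°cell = (+1.69) − (+2.429) = -0.74 V.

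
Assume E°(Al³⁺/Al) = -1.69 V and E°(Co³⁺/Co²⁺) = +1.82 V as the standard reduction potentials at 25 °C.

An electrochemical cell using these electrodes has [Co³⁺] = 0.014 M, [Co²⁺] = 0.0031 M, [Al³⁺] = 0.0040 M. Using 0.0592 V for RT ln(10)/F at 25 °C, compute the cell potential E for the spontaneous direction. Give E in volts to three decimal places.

+3.596 V

Co³⁺/Co²⁺ is the cathode (higher E°), Al³⁺/Al the anode: E°cell = +1.82 − (-1.69) = +3.51 V, n = 3.
Overall: 3 Co³⁺(aq) + Al(s) → 3 Co²⁺(aq) + Al³⁺(aq)
Q = [Co²⁺]^3·[Al³⁺] / ([Co³⁺]^3); log Q = -4.362.
E = E° − (0.0592/n) log Q = +3.51 − (0.0592/3)(-4.362) = +3.596 V.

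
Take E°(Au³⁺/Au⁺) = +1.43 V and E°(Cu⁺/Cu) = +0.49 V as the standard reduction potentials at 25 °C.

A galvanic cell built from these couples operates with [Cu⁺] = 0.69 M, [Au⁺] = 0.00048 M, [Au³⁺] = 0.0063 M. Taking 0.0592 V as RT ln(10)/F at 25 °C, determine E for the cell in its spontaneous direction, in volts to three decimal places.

+0.983 V

Au³⁺/Au⁺ is the cathode (higher E°), Cu⁺/Cu the anode: E°cell = +1.43 − (+0.49) = +0.94 V, n = 2.
Overall: Au³⁺(aq) + 2 Cu(s) → Au⁺(aq) + 2 Cu⁺(aq)
Q = [Au⁺]·[Cu⁺]^2 / ([Au³⁺]); log Q = -1.440.
E = E° − (0.0592/n) log Q = +0.94 − (0.0592/2)(-1.440) = +0.983 V.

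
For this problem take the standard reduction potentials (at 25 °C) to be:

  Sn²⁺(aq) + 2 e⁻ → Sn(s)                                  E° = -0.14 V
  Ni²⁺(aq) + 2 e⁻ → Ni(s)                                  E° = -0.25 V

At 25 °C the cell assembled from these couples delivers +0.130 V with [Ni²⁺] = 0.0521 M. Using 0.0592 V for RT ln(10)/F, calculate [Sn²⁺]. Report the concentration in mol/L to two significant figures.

Sn²⁺/Sn is the cathode, Ni²⁺/Ni the anode: E°cell = +0.11 V, n = 2.
Overall reaction: Sn²⁺(aq) + Ni(s) → Sn(s) + Ni²⁺(aq); Q = [Ni²⁺]^1/[Sn²⁺]^1.
From E = E° − (0.0592/n) log Q: log Q = (E° − E)·n/0.0592 = (+0.11 − (+0.130))·2/0.0592 = -0.6757.
So 1·log[Sn²⁺] = 1·log(0.0521) − log Q = -1.2832 − (-0.6757) = -0.6075; [Sn²⁺] = 10^(-0.6075) ≈ 0.25 M.

0.25 M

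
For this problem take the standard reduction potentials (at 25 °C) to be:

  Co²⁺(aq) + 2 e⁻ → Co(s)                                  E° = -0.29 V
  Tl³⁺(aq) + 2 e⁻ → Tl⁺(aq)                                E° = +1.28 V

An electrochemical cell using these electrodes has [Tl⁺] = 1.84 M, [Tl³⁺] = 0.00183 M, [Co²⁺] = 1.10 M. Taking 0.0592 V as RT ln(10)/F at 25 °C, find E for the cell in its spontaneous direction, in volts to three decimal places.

+1.480 V

Tl³⁺/Tl⁺ is the cathode (higher E°), Co²⁺/Co the anode: E°cell = +1.28 − (-0.29) = +1.57 V, n = 2.
Overall: Tl³⁺(aq) + Co(s) → Tl⁺(aq) + Co²⁺(aq)
Q = [Tl⁺]·[Co²⁺] / ([Tl³⁺]); log Q = 3.044.
E = E° − (0.0592/n) log Q = +1.57 − (0.0592/2)(3.044) = +1.480 V.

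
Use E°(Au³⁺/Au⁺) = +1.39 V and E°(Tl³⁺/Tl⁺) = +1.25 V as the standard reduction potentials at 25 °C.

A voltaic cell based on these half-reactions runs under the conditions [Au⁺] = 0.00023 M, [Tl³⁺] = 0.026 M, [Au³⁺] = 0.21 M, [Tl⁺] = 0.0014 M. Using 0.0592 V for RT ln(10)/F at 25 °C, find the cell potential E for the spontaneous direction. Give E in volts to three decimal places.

Au³⁺/Au⁺ is the cathode (higher E°), Tl³⁺/Tl⁺ the anode: E°cell = +1.39 − (+1.25) = +0.14 V, n = 2.
Overall: Au³⁺(aq) + Tl⁺(aq) → Au⁺(aq) + Tl³⁺(aq)
Q = [Au⁺]·[Tl³⁺] / ([Au³⁺]·[Tl⁺]); log Q = -1.692.
E = E° − (0.0592/n) log Q = +0.14 − (0.0592/2)(-1.692) = +0.190 V.

+0.190 V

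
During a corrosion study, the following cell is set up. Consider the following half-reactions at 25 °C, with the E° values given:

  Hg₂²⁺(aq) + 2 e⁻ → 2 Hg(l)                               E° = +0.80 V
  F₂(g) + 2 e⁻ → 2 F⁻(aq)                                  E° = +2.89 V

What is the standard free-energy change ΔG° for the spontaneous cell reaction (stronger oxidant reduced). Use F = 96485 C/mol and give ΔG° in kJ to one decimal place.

-403.3 kJ

F₂/F⁻ (E° = +2.89 V) is the cathode; Hg₂²⁺/Hg (E° = +0.80 V) is the anode, so E°cell = +2.09 V.
Balancing electrons gives n = 2 (lcm of 2 and 2).
ΔG° = −nFE° = −(2)(96485)(+2.09) = -403,307 J = -403.3 kJ.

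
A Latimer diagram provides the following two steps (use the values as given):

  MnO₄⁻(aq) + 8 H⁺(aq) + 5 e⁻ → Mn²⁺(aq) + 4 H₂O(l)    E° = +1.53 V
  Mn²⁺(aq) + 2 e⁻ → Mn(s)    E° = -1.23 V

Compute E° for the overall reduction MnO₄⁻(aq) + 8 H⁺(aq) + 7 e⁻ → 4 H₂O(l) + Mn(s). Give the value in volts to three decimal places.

+0.741 V

Standard free energies of sequential steps add: ΔG°₃ = ΔG°₁ + ΔG°₂, so n₃E°₃ = n₁E°₁ + n₂E°₂.
E°₃ = (5×+1.53 + 2×-1.23) / 7 = (+5.190) / 7 = +0.741 V.
E° values themselves are not directly additive — weighting by electron count is essential.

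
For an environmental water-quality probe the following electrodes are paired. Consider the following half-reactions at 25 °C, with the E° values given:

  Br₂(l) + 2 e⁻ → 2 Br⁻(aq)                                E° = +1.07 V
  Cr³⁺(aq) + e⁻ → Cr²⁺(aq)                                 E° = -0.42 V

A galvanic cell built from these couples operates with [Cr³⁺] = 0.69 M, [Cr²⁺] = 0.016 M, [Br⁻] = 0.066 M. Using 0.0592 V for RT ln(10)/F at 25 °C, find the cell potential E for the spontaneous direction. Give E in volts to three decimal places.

Br₂/Br⁻ is the cathode (higher E°), Cr³⁺/Cr²⁺ the anode: E°cell = +1.07 − (-0.42) = +1.49 V, n = 2.
Overall: Br₂(l) + 2 Cr²⁺(aq) → 2 Br⁻(aq) + 2 Cr³⁺(aq)
Q = [Br⁻]^2·[Cr³⁺]^2 / ([Cr²⁺]^2); log Q = 0.909.
E = E° − (0.0592/n) log Q = +1.49 − (0.0592/2)(0.909) = +1.463 V.

+1.463 V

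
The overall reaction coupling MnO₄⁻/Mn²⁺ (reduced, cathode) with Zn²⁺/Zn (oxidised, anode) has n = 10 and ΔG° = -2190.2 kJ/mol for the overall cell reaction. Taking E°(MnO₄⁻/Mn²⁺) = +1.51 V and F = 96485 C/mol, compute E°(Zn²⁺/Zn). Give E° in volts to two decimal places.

-0.76 V

E°cell = −ΔG°/(nF) = −(-2190.2×10³)/((10)(96485)) = +2.270 V.
Since MnO₄⁻/Mn²⁺ is the cathode and Zn²⁺/Zn the anode, E°cell = E°(MnO₄⁻/Mn²⁺) − E°(Zn²⁺/Zn).
So E°(Zn²⁺/Zn) = E°(MnO₄⁻/Mn²⁺) − E°cell = (+1.51) − (+2.270) = -0.76 V.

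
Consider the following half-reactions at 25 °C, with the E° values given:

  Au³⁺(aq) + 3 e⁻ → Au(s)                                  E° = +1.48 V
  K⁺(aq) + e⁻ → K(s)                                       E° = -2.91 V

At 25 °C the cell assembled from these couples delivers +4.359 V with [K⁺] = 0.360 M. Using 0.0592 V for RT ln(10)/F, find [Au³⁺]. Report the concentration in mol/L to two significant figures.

0.0013 M

Au³⁺/Au is the cathode, K⁺/K the anode: E°cell = +4.39 V, n = 3.
Overall reaction: Au³⁺(aq) + 3 K(s) → Au(s) + 3 K⁺(aq); Q = [K⁺]^3/[Au³⁺]^1.
From E = E° − (0.0592/n) log Q: log Q = (E° − E)·n/0.0592 = (+4.39 − (+4.359))·3/0.0592 = 1.5709.
So 1·log[Au³⁺] = 3·log(0.36) − log Q = -1.3311 − (1.5709) = -2.9020; [Au³⁺] = 10^(-2.9020) ≈ 0.0013 M.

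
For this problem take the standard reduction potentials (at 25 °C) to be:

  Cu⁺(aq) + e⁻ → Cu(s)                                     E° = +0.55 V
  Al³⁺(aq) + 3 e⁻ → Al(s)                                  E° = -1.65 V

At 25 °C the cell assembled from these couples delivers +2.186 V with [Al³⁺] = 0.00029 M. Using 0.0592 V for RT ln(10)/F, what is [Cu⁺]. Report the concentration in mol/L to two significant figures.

Cu⁺/Cu is the cathode, Al³⁺/Al the anode: E°cell = +2.20 V, n = 3.
Overall reaction: 3 Cu⁺(aq) + Al(s) → 3 Cu(s) + Al³⁺(aq); Q = [Al³⁺]^1/[Cu⁺]^3.
From E = E° − (0.0592/n) log Q: log Q = (E° − E)·n/0.0592 = (+2.20 − (+2.186))·3/0.0592 = 0.7095.
So 3·log[Cu⁺] = 1·log(0.00029) − log Q = -3.5376 − (0.7095) = -4.2471; log[Cu⁺] = -4.2471 / 3 = -1.4157; [Cu⁺] = 10^(-1.4157) ≈ 0.038 M.

0.038 M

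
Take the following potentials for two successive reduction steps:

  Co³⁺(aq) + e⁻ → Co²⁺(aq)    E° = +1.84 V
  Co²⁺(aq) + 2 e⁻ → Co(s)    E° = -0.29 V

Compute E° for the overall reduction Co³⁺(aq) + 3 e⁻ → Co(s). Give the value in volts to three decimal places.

+0.420 V

Since ΔG° = −nFE° is additive over sequential reductions, n₃E°₃ = n₁E°₁ + n₂E°₂.
E°₃ = (1×+1.84 + 2×-0.29) / 3 = (+1.260) / 3 = +0.420 V.
Simply averaging or adding the two E° values would be wrong; the electron-weighted sum is required.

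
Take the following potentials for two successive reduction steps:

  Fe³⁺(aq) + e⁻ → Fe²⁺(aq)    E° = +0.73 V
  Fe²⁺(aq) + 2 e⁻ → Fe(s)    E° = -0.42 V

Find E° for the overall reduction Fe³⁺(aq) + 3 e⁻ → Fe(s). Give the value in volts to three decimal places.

Standard free energies of sequential steps add: ΔG°₃ = ΔG°₁ + ΔG°₂, so n₃E°₃ = n₁E°₁ + n₂E°₂.
E°₃ = (1×+0.73 + 2×-0.42) / 3 = (-0.110) / 3 = -0.037 V.
Simply averaging or adding the two E° values would be wrong; the electron-weighted sum is required.

-0.037 V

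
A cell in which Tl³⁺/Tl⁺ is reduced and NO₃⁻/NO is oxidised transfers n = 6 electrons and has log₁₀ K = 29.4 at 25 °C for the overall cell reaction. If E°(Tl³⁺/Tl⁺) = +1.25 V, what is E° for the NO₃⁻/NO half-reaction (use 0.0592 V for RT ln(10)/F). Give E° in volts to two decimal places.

+0.96 V

E°cell = (0.0592/n)·log K = (0.0592/6)(29.4) = +0.290 V.
Since Tl³⁺/Tl⁺ is the cathode and NO₃⁻/NO the anode, E°cell = E°(Tl³⁺/Tl⁺) − E°(NO₃⁻/NO).
So E°(NO₃⁻/NO) = E°(Tl³⁺/Tl⁺) − E°cell = (+1.25) − (+0.290) = +0.96 V.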